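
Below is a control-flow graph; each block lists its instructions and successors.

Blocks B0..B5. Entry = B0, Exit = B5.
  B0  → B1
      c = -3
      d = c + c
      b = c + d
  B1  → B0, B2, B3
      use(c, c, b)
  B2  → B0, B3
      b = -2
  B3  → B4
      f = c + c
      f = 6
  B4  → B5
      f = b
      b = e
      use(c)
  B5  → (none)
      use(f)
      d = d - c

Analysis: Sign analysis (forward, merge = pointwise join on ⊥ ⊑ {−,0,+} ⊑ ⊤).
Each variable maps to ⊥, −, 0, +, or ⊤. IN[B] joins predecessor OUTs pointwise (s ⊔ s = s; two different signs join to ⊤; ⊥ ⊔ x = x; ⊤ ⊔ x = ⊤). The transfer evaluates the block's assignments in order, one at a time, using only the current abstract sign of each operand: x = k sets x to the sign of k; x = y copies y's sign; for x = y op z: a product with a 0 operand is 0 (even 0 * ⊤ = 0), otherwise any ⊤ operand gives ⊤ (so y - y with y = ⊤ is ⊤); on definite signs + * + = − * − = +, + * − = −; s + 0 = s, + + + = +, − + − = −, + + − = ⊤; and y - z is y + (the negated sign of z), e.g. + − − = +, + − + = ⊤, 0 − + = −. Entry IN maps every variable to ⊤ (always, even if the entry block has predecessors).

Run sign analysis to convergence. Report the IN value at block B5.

Answer: {a: ⊤, b: ⊤, c: -, d: -, e: ⊤, f: -}

Working:
Per-block solution:
  B0:  IN=(all ⊤)  OUT={b:-, c:-, d:-; rest ⊤}
  B1:  IN={b:-, c:-, d:-; rest ⊤}  OUT={b:-, c:-, d:-; rest ⊤}
  B2:  IN={b:-, c:-, d:-; rest ⊤}  OUT={b:-, c:-, d:-; rest ⊤}
  B3:  IN={b:-, c:-, d:-; rest ⊤}  OUT={b:-, c:-, d:-, f:+; rest ⊤}
  B4:  IN={b:-, c:-, d:-, f:+; rest ⊤}  OUT={c:-, d:-, f:-; rest ⊤}
  B5:  IN={c:-, d:-, f:-; rest ⊤}  OUT={c:-, f:-; rest ⊤}

Merge at B5: IN[B5] = OUT[B4] = {a: ⊤, b: ⊤, c: -, d: -, e: ⊤, f: -}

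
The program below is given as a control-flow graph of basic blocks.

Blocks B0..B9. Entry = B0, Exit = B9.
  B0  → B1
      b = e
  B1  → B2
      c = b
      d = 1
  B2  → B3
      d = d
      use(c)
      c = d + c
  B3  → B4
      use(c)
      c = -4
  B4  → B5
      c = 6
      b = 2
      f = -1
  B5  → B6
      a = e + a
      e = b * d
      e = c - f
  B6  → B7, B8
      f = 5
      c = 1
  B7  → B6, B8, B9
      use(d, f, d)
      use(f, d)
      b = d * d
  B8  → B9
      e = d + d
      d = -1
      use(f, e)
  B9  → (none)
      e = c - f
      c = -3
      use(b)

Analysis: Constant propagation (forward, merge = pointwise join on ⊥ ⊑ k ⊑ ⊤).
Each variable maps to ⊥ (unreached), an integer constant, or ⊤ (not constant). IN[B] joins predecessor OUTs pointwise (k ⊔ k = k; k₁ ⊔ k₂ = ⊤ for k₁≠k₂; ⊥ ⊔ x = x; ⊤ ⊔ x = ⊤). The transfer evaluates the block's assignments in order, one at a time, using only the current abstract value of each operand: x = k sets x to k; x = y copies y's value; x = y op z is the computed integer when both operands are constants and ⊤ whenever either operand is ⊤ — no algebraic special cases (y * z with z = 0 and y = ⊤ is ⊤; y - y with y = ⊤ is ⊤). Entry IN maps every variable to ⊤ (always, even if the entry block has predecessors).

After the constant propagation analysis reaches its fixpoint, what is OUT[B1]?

Converged values:
  B0:  IN=(all ⊤)  OUT=(all ⊤)
  B1:  IN=(all ⊤)  OUT={d:1; rest ⊤}
  B2:  IN={d:1; rest ⊤}  OUT={d:1; rest ⊤}
  B3:  IN={d:1; rest ⊤}  OUT={c:-4, d:1; rest ⊤}
  B4:  IN={c:-4, d:1; rest ⊤}  OUT={b:2, c:6, d:1, f:-1; rest ⊤}
  B5:  IN={b:2, c:6, d:1, f:-1; rest ⊤}  OUT={b:2, c:6, d:1, e:7, f:-1; rest ⊤}
  B6:  IN={d:1, e:7; rest ⊤}  OUT={c:1, d:1, e:7, f:5; rest ⊤}
  B7:  IN={c:1, d:1, e:7, f:5; rest ⊤}  OUT={b:1, c:1, d:1, e:7, f:5; rest ⊤}
  B8:  IN={c:1, d:1, e:7, f:5; rest ⊤}  OUT={c:1, d:-1, e:2, f:5; rest ⊤}
  B9:  IN={c:1, f:5; rest ⊤}  OUT={c:-3, e:-4, f:5; rest ⊤}

Merge at B1: IN[B1] = OUT[B0] = {a: ⊤, b: ⊤, c: ⊤, d: ⊤, e: ⊤, f: ⊤}
Applying B1's transfer function to that IN value gives OUT[B1] (row B1 above).

Answer: {a: ⊤, b: ⊤, c: ⊤, d: 1, e: ⊤, f: ⊤}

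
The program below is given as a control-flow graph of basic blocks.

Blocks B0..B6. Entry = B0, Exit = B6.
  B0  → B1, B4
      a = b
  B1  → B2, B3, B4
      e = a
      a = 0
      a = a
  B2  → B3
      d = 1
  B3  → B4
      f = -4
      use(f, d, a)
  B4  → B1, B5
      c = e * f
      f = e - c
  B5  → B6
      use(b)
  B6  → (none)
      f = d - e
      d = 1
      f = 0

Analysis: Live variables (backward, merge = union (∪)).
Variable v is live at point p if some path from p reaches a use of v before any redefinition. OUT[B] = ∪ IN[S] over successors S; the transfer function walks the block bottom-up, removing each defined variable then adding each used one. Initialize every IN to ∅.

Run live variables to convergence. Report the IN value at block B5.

Converged values:
  B0:  IN={b, d, e, f}  OUT={a, b, d, e, f}
  B1:  IN={a, b, d, f}  OUT={a, b, d, e, f}
  B2:  IN={a, b, e}  OUT={a, b, d, e}
  B3:  IN={a, b, d, e}  OUT={a, b, d, e, f}
  B4:  IN={a, b, d, e, f}  OUT={a, b, d, e, f}
  B5:  IN={b, d, e}  OUT={d, e}
  B6:  IN={d, e}  OUT={}

Merge at B5: OUT[B5] = IN[B6] = {d, e}
Applying B5's transfer function to that OUT value gives IN[B5] (row B5 above).

Answer: {b, d, e}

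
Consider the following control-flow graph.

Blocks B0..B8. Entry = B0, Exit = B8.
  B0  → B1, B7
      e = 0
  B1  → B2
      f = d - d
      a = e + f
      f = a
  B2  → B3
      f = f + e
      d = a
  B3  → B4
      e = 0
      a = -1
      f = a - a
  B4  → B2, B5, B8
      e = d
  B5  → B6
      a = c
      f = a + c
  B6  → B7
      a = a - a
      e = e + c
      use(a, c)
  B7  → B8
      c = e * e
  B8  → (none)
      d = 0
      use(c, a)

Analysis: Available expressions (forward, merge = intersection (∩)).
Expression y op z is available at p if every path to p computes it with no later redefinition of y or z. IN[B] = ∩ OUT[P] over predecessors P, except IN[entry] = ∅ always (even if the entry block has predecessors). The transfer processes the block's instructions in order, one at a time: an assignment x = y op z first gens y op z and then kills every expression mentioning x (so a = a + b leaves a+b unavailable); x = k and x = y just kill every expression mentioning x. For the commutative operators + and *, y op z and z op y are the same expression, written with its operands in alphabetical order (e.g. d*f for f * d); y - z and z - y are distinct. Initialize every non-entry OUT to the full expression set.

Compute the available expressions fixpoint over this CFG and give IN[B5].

Answer: {a-a}

Working:
Per-block solution:
  B0:   IN={}   OUT={}
  B1:   IN={}   OUT={d-d}
  B2:   IN={}   OUT={}
  B3:   IN={}   OUT={a-a}
  B4:   IN={a-a}   OUT={a-a}
  B5:   IN={a-a}   OUT={a+c}
  B6:   IN={a+c}   OUT={}
  B7:   IN={}   OUT={e*e}
  B8:   IN={}   OUT={}

Merge at B5: IN[B5] = OUT[B4] = {a-a}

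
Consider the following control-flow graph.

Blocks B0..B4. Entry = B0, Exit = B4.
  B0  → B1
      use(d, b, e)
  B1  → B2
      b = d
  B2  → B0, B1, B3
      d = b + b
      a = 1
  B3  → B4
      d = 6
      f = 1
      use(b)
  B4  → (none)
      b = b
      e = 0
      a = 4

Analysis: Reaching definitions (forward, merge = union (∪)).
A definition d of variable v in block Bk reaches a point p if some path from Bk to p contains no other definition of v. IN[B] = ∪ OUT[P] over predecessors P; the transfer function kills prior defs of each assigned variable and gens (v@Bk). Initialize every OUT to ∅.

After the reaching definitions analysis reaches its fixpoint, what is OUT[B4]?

Converged values:
  B0:  IN={a@B2, b@B1, d@B2}  OUT={a@B2, b@B1, d@B2}
  B1:  IN={a@B2, b@B1, d@B2}  OUT={a@B2, b@B1, d@B2}
  B2:  IN={a@B2, b@B1, d@B2}  OUT={a@B2, b@B1, d@B2}
  B3:  IN={a@B2, b@B1, d@B2}  OUT={a@B2, b@B1, d@B3, f@B3}
  B4:  IN={a@B2, b@B1, d@B3, f@B3}  OUT={a@B4, b@B4, d@B3, e@B4, f@B3}

Merge at B4: IN[B4] = OUT[B3] = {a@B2, b@B1, d@B3, f@B3}
Applying B4's transfer function to that IN value gives OUT[B4] (row B4 above).

Answer: {a@B4, b@B4, d@B3, e@B4, f@B3}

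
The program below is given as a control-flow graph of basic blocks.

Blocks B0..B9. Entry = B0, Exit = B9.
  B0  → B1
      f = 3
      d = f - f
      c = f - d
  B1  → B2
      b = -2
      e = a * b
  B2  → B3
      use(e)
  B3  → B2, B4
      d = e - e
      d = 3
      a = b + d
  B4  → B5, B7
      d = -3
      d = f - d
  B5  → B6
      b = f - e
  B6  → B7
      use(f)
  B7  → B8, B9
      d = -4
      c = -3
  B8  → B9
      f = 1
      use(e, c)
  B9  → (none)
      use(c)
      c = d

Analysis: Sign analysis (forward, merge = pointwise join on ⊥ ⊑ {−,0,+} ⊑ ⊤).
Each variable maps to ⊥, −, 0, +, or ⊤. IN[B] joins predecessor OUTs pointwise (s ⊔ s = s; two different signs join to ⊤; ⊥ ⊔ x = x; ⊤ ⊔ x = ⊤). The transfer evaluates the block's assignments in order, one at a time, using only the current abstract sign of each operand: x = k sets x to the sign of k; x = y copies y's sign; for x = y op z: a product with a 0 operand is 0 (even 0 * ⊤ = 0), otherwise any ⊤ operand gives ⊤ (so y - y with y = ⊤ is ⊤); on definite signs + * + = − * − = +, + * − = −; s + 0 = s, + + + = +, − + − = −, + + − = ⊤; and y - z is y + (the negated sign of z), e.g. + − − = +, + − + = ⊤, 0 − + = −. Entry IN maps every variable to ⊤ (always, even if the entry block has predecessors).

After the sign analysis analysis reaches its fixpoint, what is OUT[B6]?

Converged values:
  B0:   IN=(all ⊤)   OUT={f:+; rest ⊤}
  B1:   IN={f:+; rest ⊤}   OUT={b:-, f:+; rest ⊤}
  B2:   IN={b:-, f:+; rest ⊤}   OUT={b:-, f:+; rest ⊤}
  B3:   IN={b:-, f:+; rest ⊤}   OUT={b:-, d:+, f:+; rest ⊤}
  B4:   IN={b:-, d:+, f:+; rest ⊤}   OUT={b:-, d:+, f:+; rest ⊤}
  B5:   IN={b:-, d:+, f:+; rest ⊤}   OUT={d:+, f:+; rest ⊤}
  B6:   IN={d:+, f:+; rest ⊤}   OUT={d:+, f:+; rest ⊤}
  B7:   IN={d:+, f:+; rest ⊤}   OUT={c:-, d:-, f:+; rest ⊤}
  B8:   IN={c:-, d:-, f:+; rest ⊤}   OUT={c:-, d:-, f:+; rest ⊤}
  B9:   IN={c:-, d:-, f:+; rest ⊤}   OUT={c:-, d:-, f:+; rest ⊤}

Merge at B6: IN[B6] = OUT[B5] = {a: ⊤, b: ⊤, c: ⊤, d: +, e: ⊤, f: +}
Applying B6's transfer function to that IN value gives OUT[B6] (row B6 above).

Answer: {a: ⊤, b: ⊤, c: ⊤, d: +, e: ⊤, f: +}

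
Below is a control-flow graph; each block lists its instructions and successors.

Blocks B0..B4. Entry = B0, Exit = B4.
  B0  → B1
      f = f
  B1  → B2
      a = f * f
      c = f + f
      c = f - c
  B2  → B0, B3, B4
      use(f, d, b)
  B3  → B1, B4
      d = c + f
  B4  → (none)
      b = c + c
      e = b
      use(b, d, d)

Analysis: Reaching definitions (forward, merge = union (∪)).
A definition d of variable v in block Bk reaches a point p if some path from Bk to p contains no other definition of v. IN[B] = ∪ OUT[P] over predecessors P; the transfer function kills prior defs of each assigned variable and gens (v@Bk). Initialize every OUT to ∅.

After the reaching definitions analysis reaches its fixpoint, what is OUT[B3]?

Per-block solution:
  B0:   IN={a@B1, c@B1, d@B3, f@B0}   OUT={a@B1, c@B1, d@B3, f@B0}
  B1:   IN={a@B1, c@B1, d@B3, f@B0}   OUT={a@B1, c@B1, d@B3, f@B0}
  B2:   IN={a@B1, c@B1, d@B3, f@B0}   OUT={a@B1, c@B1, d@B3, f@B0}
  B3:   IN={a@B1, c@B1, d@B3, f@B0}   OUT={a@B1, c@B1, d@B3, f@B0}
  B4:   IN={a@B1, c@B1, d@B3, f@B0}   OUT={a@B1, b@B4, c@B1, d@B3, e@B4, f@B0}

Merge at B3: IN[B3] = OUT[B2] = {a@B1, c@B1, d@B3, f@B0}
Applying B3's transfer function to that IN value gives OUT[B3] (row B3 above).

Answer: {a@B1, c@B1, d@B3, f@B0}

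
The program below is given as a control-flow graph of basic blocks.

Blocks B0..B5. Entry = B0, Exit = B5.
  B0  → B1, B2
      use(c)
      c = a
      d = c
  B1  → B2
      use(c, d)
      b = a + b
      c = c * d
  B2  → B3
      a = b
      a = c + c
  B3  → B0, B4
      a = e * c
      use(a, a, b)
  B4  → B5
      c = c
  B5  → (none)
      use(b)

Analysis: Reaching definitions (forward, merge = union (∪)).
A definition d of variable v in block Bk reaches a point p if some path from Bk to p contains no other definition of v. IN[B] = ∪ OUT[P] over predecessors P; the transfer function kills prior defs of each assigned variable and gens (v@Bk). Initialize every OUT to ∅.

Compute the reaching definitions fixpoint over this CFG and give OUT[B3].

Answer: {a@B3, b@B1, c@B0, c@B1, d@B0}

Derivation:
Converged values:
  B0: | IN={a@B3, b@B1, c@B0, c@B1, d@B0} | OUT={a@B3, b@B1, c@B0, d@B0}
  B1: | IN={a@B3, b@B1, c@B0, d@B0} | OUT={a@B3, b@B1, c@B1, d@B0}
  B2: | IN={a@B3, b@B1, c@B0, c@B1, d@B0} | OUT={a@B2, b@B1, c@B0, c@B1, d@B0}
  B3: | IN={a@B2, b@B1, c@B0, c@B1, d@B0} | OUT={a@B3, b@B1, c@B0, c@B1, d@B0}
  B4: | IN={a@B3, b@B1, c@B0, c@B1, d@B0} | OUT={a@B3, b@B1, c@B4, d@B0}
  B5: | IN={a@B3, b@B1, c@B4, d@B0} | OUT={a@B3, b@B1, c@B4, d@B0}

Merge at B3: IN[B3] = OUT[B2] = {a@B2, b@B1, c@B0, c@B1, d@B0}
Applying B3's transfer function to that IN value gives OUT[B3] (row B3 above).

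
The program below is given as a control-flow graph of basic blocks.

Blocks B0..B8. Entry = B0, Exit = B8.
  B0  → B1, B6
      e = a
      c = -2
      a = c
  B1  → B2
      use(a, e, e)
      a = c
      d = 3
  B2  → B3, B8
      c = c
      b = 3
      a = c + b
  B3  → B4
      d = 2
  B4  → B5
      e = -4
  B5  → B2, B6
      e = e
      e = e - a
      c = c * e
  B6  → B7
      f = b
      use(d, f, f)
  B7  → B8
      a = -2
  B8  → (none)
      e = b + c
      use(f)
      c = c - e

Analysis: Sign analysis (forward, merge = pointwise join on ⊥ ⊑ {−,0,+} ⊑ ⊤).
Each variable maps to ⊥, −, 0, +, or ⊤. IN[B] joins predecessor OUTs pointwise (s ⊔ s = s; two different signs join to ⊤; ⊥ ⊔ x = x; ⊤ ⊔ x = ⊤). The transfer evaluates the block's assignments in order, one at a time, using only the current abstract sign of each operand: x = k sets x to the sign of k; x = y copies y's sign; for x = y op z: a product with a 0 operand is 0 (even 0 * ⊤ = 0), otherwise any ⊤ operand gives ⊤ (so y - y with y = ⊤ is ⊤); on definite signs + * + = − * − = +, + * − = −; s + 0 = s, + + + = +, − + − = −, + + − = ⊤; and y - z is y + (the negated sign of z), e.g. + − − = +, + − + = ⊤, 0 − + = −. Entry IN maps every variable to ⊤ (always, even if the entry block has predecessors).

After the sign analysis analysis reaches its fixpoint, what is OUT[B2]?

Answer: {a: ⊤, b: +, c: ⊤, d: +, e: ⊤, f: ⊤}

Trace:
Converged values:
  B0: | IN=(all ⊤) | OUT={a:-, c:-; rest ⊤}
  B1: | IN={a:-, c:-; rest ⊤} | OUT={a:-, c:-, d:+; rest ⊤}
  B2: | IN={d:+; rest ⊤} | OUT={b:+, d:+; rest ⊤}
  B3: | IN={b:+, d:+; rest ⊤} | OUT={b:+, d:+; rest ⊤}
  B4: | IN={b:+, d:+; rest ⊤} | OUT={b:+, d:+, e:-; rest ⊤}
  B5: | IN={b:+, d:+, e:-; rest ⊤} | OUT={b:+, d:+; rest ⊤}
  B6: | IN=(all ⊤) | OUT=(all ⊤)
  B7: | IN=(all ⊤) | OUT={a:-; rest ⊤}
  B8: | IN=(all ⊤) | OUT=(all ⊤)

Merge at B2: IN[B2] = OUT[B1] ⊔ OUT[B5] = {a: ⊤, b: ⊤, c: ⊤, d: +, e: ⊤, f: ⊤}
Applying B2's transfer function to that IN value gives OUT[B2] (row B2 above).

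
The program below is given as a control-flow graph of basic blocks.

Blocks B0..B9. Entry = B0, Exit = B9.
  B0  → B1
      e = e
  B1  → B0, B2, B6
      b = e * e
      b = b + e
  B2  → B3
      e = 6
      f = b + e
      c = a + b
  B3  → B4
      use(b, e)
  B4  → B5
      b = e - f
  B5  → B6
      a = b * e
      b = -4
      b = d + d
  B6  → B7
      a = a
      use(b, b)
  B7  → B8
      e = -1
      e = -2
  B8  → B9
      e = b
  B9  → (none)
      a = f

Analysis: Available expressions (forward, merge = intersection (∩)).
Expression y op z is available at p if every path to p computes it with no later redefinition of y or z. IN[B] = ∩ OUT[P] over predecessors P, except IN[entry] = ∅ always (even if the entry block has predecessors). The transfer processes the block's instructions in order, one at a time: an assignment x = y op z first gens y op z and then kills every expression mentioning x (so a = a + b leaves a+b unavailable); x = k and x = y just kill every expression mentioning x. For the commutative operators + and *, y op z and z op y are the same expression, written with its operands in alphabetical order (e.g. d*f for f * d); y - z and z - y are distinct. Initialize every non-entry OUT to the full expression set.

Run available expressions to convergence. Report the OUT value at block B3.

Answer: {a+b, b+e}

Working:
Fixpoint table:
  B0:   IN={}   OUT={}
  B1:   IN={}   OUT={e*e}
  B2:   IN={e*e}   OUT={a+b, b+e}
  B3:   IN={a+b, b+e}   OUT={a+b, b+e}
  B4:   IN={a+b, b+e}   OUT={e-f}
  B5:   IN={e-f}   OUT={d+d, e-f}
  B6:   IN={}   OUT={}
  B7:   IN={}   OUT={}
  B8:   IN={}   OUT={}
  B9:   IN={}   OUT={}

Merge at B3: IN[B3] = OUT[B2] = {a+b, b+e}
Applying B3's transfer function to that IN value gives OUT[B3] (row B3 above).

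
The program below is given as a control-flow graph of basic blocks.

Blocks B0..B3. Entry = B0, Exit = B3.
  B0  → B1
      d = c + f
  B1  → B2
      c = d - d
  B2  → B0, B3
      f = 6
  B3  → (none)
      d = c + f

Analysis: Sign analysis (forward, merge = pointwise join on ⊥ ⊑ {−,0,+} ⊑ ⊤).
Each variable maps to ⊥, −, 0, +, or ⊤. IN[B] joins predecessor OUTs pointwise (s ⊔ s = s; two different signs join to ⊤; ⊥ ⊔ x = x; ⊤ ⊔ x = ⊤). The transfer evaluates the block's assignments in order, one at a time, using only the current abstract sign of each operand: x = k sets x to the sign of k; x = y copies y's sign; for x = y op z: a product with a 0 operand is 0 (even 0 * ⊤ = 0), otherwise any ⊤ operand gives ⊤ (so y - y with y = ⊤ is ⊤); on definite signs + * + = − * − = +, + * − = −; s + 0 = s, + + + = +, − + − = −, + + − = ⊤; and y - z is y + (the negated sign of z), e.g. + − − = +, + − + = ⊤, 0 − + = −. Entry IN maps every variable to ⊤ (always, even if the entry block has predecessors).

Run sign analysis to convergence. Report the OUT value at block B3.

Per-block solution:
  B0:   IN=(all ⊤)   OUT=(all ⊤)
  B1:   IN=(all ⊤)   OUT=(all ⊤)
  B2:   IN=(all ⊤)   OUT={f:+; rest ⊤}
  B3:   IN={f:+; rest ⊤}   OUT={f:+; rest ⊤}

Merge at B3: IN[B3] = OUT[B2] = {a: ⊤, b: ⊤, c: ⊤, d: ⊤, e: ⊤, f: +}
Applying B3's transfer function to that IN value gives OUT[B3] (row B3 above).

Answer: {a: ⊤, b: ⊤, c: ⊤, d: ⊤, e: ⊤, f: +}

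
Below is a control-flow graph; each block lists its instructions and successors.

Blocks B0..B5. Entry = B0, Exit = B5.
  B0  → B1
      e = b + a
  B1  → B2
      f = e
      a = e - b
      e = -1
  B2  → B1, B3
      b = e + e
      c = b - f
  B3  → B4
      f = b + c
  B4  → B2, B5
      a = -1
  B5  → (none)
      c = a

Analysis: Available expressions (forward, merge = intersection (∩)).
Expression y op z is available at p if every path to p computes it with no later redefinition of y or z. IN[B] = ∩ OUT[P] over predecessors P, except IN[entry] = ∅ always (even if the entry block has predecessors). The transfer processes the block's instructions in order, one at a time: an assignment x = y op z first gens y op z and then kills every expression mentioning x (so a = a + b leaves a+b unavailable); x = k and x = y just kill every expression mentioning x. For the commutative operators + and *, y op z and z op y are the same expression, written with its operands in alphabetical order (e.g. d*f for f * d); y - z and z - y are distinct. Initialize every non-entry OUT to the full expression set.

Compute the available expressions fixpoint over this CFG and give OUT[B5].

Per-block solution:
  B0:   IN={}   OUT={a+b}
  B1:   IN={}   OUT={}
  B2:   IN={}   OUT={b-f, e+e}
  B3:   IN={b-f, e+e}   OUT={b+c, e+e}
  B4:   IN={b+c, e+e}   OUT={b+c, e+e}
  B5:   IN={b+c, e+e}   OUT={e+e}

Merge at B5: IN[B5] = OUT[B4] = {b+c, e+e}
Applying B5's transfer function to that IN value gives OUT[B5] (row B5 above).

Answer: {e+e}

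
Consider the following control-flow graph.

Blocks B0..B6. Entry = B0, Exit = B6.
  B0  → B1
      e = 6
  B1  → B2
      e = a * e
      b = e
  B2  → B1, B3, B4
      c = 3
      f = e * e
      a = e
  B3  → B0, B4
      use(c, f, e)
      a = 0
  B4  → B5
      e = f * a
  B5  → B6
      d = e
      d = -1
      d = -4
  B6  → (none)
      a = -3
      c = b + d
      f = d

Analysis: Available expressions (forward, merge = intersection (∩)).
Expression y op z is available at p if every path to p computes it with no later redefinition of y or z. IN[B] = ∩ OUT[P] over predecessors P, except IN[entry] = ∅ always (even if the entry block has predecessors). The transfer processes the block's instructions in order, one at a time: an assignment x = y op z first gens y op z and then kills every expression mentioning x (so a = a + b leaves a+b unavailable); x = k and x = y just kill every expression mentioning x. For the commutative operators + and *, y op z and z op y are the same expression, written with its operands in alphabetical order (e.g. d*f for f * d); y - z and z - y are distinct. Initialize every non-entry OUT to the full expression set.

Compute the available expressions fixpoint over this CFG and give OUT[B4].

Answer: {a*f}

Working:
Per-block solution:
  B0:   IN={}   OUT={}
  B1:   IN={}   OUT={}
  B2:   IN={}   OUT={e*e}
  B3:   IN={e*e}   OUT={e*e}
  B4:   IN={e*e}   OUT={a*f}
  B5:   IN={a*f}   OUT={a*f}
  B6:   IN={a*f}   OUT={b+d}

Merge at B4: IN[B4] = OUT[B2] ∩ OUT[B3] = {e*e}
Applying B4's transfer function to that IN value gives OUT[B4] (row B4 above).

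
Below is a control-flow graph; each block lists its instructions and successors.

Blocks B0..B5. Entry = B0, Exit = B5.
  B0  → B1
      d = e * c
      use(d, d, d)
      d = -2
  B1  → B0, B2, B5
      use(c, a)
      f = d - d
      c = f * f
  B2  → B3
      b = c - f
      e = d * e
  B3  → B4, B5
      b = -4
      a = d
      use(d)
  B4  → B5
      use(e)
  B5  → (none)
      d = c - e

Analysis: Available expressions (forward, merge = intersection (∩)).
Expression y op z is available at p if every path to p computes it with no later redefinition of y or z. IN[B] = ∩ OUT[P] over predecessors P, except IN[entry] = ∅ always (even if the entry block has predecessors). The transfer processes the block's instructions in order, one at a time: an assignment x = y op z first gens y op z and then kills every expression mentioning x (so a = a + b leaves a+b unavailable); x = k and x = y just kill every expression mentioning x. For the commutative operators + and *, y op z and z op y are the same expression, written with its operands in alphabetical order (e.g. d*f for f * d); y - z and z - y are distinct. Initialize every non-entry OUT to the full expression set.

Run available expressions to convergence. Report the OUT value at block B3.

Answer: {c-f, d-d, f*f}

Trace:
Converged values:
  B0: | IN={} | OUT={c*e}
  B1: | IN={c*e} | OUT={d-d, f*f}
  B2: | IN={d-d, f*f} | OUT={c-f, d-d, f*f}
  B3: | IN={c-f, d-d, f*f} | OUT={c-f, d-d, f*f}
  B4: | IN={c-f, d-d, f*f} | OUT={c-f, d-d, f*f}
  B5: | IN={d-d, f*f} | OUT={c-e, f*f}

Merge at B3: IN[B3] = OUT[B2] = {c-f, d-d, f*f}
Applying B3's transfer function to that IN value gives OUT[B3] (row B3 above).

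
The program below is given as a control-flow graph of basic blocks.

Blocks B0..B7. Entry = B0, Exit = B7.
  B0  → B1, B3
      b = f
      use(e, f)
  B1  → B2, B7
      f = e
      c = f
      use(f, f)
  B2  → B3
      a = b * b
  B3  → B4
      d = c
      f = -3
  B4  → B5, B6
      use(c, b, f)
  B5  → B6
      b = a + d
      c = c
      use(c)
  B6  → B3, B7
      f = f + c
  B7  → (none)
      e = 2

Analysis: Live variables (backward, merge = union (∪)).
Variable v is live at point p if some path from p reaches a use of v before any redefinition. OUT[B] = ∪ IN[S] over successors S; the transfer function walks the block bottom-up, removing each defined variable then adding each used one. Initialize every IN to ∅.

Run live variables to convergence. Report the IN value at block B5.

Answer: {a, c, d, f}

Trace:
Fixpoint table:
  B0:  IN={a, c, e, f}  OUT={a, b, c, e}
  B1:  IN={b, e}  OUT={b, c}
  B2:  IN={b, c}  OUT={a, b, c}
  B3:  IN={a, b, c}  OUT={a, b, c, d, f}
  B4:  IN={a, b, c, d, f}  OUT={a, b, c, d, f}
  B5:  IN={a, c, d, f}  OUT={a, b, c, f}
  B6:  IN={a, b, c, f}  OUT={a, b, c}
  B7:  IN={}  OUT={}

Merge at B5: OUT[B5] = IN[B6] = {a, b, c, f}
Applying B5's transfer function to that OUT value gives IN[B5] (row B5 above).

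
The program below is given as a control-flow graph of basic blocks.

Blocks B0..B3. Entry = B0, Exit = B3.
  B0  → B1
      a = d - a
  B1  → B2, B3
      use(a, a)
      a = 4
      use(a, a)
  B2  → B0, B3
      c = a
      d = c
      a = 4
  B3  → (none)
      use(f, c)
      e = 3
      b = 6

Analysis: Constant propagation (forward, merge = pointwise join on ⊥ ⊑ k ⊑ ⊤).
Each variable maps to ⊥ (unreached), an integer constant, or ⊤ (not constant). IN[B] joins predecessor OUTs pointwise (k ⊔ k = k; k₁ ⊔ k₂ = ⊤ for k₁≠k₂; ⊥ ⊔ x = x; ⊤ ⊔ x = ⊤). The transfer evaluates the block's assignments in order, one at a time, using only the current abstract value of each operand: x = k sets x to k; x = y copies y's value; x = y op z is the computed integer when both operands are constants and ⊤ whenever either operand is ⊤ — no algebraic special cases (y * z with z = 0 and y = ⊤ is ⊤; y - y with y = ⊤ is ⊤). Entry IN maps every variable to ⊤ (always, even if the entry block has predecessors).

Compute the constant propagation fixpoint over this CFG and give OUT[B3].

Per-block solution:
  B0:   IN=(all ⊤)   OUT=(all ⊤)
  B1:   IN=(all ⊤)   OUT={a:4; rest ⊤}
  B2:   IN={a:4; rest ⊤}   OUT={a:4, c:4, d:4; rest ⊤}
  B3:   IN={a:4; rest ⊤}   OUT={a:4, b:6, e:3; rest ⊤}

Merge at B3: IN[B3] = OUT[B1] ⊔ OUT[B2] = {a: 4, b: ⊤, c: ⊤, d: ⊤, e: ⊤, f: ⊤}
Applying B3's transfer function to that IN value gives OUT[B3] (row B3 above).

Answer: {a: 4, b: 6, c: ⊤, d: ⊤, e: 3, f: ⊤}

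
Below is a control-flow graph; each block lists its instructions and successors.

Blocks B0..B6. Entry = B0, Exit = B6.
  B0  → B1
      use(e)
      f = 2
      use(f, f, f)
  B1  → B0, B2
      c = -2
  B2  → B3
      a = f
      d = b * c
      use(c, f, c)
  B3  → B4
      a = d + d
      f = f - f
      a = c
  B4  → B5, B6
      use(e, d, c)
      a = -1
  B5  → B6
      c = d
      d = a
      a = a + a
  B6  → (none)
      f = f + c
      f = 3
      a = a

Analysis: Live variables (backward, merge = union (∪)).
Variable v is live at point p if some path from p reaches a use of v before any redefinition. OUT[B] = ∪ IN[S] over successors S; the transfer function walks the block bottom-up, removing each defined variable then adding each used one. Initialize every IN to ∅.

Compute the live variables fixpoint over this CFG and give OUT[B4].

Answer: {a, c, d, f}

Trace:
Per-block solution:
  B0: | IN={b, e} | OUT={b, e, f}
  B1: | IN={b, e, f} | OUT={b, c, e, f}
  B2: | IN={b, c, e, f} | OUT={c, d, e, f}
  B3: | IN={c, d, e, f} | OUT={c, d, e, f}
  B4: | IN={c, d, e, f} | OUT={a, c, d, f}
  B5: | IN={a, d, f} | OUT={a, c, f}
  B6: | IN={a, c, f} | OUT={}

Merge at B4: OUT[B4] = IN[B5] ⊔ IN[B6] = {a, c, d, f}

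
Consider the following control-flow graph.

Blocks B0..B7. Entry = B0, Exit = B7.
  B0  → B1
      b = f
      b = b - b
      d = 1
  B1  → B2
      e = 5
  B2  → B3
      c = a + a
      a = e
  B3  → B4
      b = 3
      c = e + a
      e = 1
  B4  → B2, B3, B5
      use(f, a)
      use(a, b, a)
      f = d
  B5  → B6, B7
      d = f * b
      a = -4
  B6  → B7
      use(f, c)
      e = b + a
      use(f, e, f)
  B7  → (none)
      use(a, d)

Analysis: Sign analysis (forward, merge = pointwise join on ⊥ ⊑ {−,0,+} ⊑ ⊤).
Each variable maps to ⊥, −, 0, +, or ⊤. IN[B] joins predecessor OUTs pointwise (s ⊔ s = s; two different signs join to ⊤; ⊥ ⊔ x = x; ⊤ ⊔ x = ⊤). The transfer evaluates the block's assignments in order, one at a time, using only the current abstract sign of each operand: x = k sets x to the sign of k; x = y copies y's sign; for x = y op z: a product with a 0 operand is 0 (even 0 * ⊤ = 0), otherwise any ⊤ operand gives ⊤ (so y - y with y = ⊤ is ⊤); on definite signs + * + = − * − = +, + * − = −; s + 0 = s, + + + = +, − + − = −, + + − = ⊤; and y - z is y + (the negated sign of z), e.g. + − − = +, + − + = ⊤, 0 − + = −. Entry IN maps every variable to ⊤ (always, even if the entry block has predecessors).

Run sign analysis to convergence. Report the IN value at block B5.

Answer: {a: +, b: +, c: +, d: +, e: +, f: +}

Trace:
Converged values:
  B0:  IN=(all ⊤)  OUT={d:+; rest ⊤}
  B1:  IN={d:+; rest ⊤}  OUT={d:+, e:+; rest ⊤}
  B2:  IN={d:+, e:+; rest ⊤}  OUT={a:+, d:+, e:+; rest ⊤}
  B3:  IN={a:+, d:+, e:+; rest ⊤}  OUT={a:+, b:+, c:+, d:+, e:+; rest ⊤}
  B4:  IN={a:+, b:+, c:+, d:+, e:+; rest ⊤}  OUT={a:+, b:+, c:+, d:+, e:+, f:+; rest ⊤}
  B5:  IN={a:+, b:+, c:+, d:+, e:+, f:+; rest ⊤}  OUT={a:-, b:+, c:+, d:+, e:+, f:+; rest ⊤}
  B6:  IN={a:-, b:+, c:+, d:+, e:+, f:+; rest ⊤}  OUT={a:-, b:+, c:+, d:+, f:+; rest ⊤}
  B7:  IN={a:-, b:+, c:+, d:+, f:+; rest ⊤}  OUT={a:-, b:+, c:+, d:+, f:+; rest ⊤}

Merge at B5: IN[B5] = OUT[B4] = {a: +, b: +, c: +, d: +, e: +, f: +}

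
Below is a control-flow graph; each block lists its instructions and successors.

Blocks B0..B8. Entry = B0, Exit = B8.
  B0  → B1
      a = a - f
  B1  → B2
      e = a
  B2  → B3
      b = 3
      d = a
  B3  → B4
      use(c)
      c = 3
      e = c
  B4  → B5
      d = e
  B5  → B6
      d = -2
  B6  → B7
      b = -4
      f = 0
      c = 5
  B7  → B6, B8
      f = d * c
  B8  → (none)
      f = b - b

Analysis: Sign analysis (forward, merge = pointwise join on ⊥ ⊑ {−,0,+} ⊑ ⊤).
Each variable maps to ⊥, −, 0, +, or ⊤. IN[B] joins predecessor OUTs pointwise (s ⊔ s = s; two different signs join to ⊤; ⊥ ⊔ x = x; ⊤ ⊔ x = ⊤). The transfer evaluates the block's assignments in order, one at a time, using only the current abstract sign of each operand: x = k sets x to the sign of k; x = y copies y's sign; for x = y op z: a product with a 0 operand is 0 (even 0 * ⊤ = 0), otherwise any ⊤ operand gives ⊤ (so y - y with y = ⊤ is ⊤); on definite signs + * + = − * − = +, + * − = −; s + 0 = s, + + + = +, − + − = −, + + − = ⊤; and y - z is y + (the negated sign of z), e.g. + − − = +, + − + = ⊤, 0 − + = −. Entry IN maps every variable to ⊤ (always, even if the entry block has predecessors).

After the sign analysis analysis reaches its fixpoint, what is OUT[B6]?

Per-block solution:
  B0:   IN=(all ⊤)   OUT=(all ⊤)
  B1:   IN=(all ⊤)   OUT=(all ⊤)
  B2:   IN=(all ⊤)   OUT={b:+; rest ⊤}
  B3:   IN={b:+; rest ⊤}   OUT={b:+, c:+, e:+; rest ⊤}
  B4:   IN={b:+, c:+, e:+; rest ⊤}   OUT={b:+, c:+, d:+, e:+; rest ⊤}
  B5:   IN={b:+, c:+, d:+, e:+; rest ⊤}   OUT={b:+, c:+, d:-, e:+; rest ⊤}
  B6:   IN={c:+, d:-, e:+; rest ⊤}   OUT={b:-, c:+, d:-, e:+, f:0; rest ⊤}
  B7:   IN={b:-, c:+, d:-, e:+, f:0; rest ⊤}   OUT={b:-, c:+, d:-, e:+, f:-; rest ⊤}
  B8:   IN={b:-, c:+, d:-, e:+, f:-; rest ⊤}   OUT={b:-, c:+, d:-, e:+; rest ⊤}

Merge at B6: IN[B6] = OUT[B5] ⊔ OUT[B7] = {a: ⊤, b: ⊤, c: +, d: -, e: +, f: ⊤}
Applying B6's transfer function to that IN value gives OUT[B6] (row B6 above).

Answer: {a: ⊤, b: -, c: +, d: -, e: +, f: 0}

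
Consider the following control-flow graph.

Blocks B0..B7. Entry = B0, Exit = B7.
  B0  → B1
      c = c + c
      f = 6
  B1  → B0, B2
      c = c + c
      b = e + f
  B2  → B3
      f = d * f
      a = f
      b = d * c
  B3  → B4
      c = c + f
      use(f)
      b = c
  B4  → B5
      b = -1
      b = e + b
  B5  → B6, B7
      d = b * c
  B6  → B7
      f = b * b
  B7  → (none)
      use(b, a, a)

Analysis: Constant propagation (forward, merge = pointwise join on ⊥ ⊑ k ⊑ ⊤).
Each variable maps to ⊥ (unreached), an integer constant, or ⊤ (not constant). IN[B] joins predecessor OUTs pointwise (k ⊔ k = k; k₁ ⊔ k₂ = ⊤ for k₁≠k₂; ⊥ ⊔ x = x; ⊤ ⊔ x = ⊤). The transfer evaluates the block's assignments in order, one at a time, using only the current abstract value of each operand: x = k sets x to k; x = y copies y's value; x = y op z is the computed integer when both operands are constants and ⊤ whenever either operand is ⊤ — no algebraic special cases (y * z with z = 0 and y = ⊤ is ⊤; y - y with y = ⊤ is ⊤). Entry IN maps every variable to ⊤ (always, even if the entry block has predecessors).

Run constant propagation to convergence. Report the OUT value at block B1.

Answer: {a: ⊤, b: ⊤, c: ⊤, d: ⊤, e: ⊤, f: 6}

Trace:
Converged values:
  B0: | IN=(all ⊤) | OUT={f:6; rest ⊤}
  B1: | IN={f:6; rest ⊤} | OUT={f:6; rest ⊤}
  B2: | IN={f:6; rest ⊤} | OUT=(all ⊤)
  B3: | IN=(all ⊤) | OUT=(all ⊤)
  B4: | IN=(all ⊤) | OUT=(all ⊤)
  B5: | IN=(all ⊤) | OUT=(all ⊤)
  B6: | IN=(all ⊤) | OUT=(all ⊤)
  B7: | IN=(all ⊤) | OUT=(all ⊤)

Merge at B1: IN[B1] = OUT[B0] = {a: ⊤, b: ⊤, c: ⊤, d: ⊤, e: ⊤, f: 6}
Applying B1's transfer function to that IN value gives OUT[B1] (row B1 above).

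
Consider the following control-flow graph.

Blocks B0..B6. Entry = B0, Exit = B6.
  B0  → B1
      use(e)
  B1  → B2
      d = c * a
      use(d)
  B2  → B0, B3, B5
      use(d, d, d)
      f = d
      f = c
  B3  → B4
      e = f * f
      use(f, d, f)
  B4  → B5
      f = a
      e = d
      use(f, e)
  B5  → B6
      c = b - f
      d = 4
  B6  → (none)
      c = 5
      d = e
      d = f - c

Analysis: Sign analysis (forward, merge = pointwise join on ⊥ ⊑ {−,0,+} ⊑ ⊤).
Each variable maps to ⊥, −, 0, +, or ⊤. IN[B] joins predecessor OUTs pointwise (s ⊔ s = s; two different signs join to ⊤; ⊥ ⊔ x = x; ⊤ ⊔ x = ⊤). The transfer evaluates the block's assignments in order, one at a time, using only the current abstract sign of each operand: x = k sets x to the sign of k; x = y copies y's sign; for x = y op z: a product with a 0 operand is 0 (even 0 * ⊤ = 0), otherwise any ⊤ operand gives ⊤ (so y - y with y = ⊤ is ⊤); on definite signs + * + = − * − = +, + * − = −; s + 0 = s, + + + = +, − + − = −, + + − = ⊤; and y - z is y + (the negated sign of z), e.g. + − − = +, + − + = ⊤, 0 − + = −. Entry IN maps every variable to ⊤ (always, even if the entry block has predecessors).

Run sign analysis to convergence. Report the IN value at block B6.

Per-block solution:
  B0:  IN=(all ⊤)  OUT=(all ⊤)
  B1:  IN=(all ⊤)  OUT=(all ⊤)
  B2:  IN=(all ⊤)  OUT=(all ⊤)
  B3:  IN=(all ⊤)  OUT=(all ⊤)
  B4:  IN=(all ⊤)  OUT=(all ⊤)
  B5:  IN=(all ⊤)  OUT={d:+; rest ⊤}
  B6:  IN={d:+; rest ⊤}  OUT={c:+; rest ⊤}

Merge at B6: IN[B6] = OUT[B5] = {a: ⊤, b: ⊤, c: ⊤, d: +, e: ⊤, f: ⊤}

Answer: {a: ⊤, b: ⊤, c: ⊤, d: +, e: ⊤, f: ⊤}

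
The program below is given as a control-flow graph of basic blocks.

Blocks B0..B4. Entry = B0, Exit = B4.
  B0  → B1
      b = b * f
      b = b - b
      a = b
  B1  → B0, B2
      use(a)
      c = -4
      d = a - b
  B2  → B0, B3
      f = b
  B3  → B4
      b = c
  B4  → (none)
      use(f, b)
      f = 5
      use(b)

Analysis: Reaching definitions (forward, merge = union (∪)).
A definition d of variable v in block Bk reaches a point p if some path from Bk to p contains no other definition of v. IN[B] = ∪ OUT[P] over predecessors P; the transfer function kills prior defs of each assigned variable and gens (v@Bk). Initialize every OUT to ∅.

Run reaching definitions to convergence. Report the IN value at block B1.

Converged values:
  B0:  IN={a@B0, b@B0, c@B1, d@B1, f@B2}  OUT={a@B0, b@B0, c@B1, d@B1, f@B2}
  B1:  IN={a@B0, b@B0, c@B1, d@B1, f@B2}  OUT={a@B0, b@B0, c@B1, d@B1, f@B2}
  B2:  IN={a@B0, b@B0, c@B1, d@B1, f@B2}  OUT={a@B0, b@B0, c@B1, d@B1, f@B2}
  B3:  IN={a@B0, b@B0, c@B1, d@B1, f@B2}  OUT={a@B0, b@B3, c@B1, d@B1, f@B2}
  B4:  IN={a@B0, b@B3, c@B1, d@B1, f@B2}  OUT={a@B0, b@B3, c@B1, d@B1, f@B4}

Merge at B1: IN[B1] = OUT[B0] = {a@B0, b@B0, c@B1, d@B1, f@B2}

Answer: {a@B0, b@B0, c@B1, d@B1, f@B2}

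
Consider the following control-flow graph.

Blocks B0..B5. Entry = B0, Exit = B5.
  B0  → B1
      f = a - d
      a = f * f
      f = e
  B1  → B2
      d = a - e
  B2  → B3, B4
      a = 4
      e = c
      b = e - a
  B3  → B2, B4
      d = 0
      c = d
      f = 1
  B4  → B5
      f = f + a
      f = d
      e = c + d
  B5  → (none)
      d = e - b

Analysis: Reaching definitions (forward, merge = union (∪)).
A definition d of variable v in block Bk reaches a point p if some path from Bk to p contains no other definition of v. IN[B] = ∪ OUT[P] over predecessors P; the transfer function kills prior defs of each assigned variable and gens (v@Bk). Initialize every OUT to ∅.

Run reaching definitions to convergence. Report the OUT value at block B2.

Converged values:
  B0:  IN={}  OUT={a@B0, f@B0}
  B1:  IN={a@B0, f@B0}  OUT={a@B0, d@B1, f@B0}
  B2:  IN={a@B0, a@B2, b@B2, c@B3, d@B1, d@B3, e@B2, f@B0, f@B3}  OUT={a@B2, b@B2, c@B3, d@B1, d@B3, e@B2, f@B0, f@B3}
  B3:  IN={a@B2, b@B2, c@B3, d@B1, d@B3, e@B2, f@B0, f@B3}  OUT={a@B2, b@B2, c@B3, d@B3, e@B2, f@B3}
  B4:  IN={a@B2, b@B2, c@B3, d@B1, d@B3, e@B2, f@B0, f@B3}  OUT={a@B2, b@B2, c@B3, d@B1, d@B3, e@B4, f@B4}
  B5:  IN={a@B2, b@B2, c@B3, d@B1, d@B3, e@B4, f@B4}  OUT={a@B2, b@B2, c@B3, d@B5, e@B4, f@B4}

Merge at B2: IN[B2] = OUT[B1] ⊔ OUT[B3] = {a@B0, a@B2, b@B2, c@B3, d@B1, d@B3, e@B2, f@B0, f@B3}
Applying B2's transfer function to that IN value gives OUT[B2] (row B2 above).

Answer: {a@B2, b@B2, c@B3, d@B1, d@B3, e@B2, f@B0, f@B3}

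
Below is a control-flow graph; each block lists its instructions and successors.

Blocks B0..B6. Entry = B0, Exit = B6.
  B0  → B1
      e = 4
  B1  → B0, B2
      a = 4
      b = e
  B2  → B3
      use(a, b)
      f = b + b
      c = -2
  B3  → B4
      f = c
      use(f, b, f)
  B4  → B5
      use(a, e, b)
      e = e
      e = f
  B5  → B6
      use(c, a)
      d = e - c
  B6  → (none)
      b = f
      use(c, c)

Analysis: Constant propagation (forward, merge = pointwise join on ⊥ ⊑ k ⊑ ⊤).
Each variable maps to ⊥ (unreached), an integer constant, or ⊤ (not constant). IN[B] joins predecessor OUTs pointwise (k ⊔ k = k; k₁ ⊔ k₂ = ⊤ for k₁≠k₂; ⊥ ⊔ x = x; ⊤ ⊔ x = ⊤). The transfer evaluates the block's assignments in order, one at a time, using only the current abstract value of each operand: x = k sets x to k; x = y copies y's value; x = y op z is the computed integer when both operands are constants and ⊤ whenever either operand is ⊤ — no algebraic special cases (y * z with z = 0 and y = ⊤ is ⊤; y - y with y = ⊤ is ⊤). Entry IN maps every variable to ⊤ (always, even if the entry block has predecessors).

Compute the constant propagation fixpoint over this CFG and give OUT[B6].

Per-block solution:
  B0: | IN=(all ⊤) | OUT={e:4; rest ⊤}
  B1: | IN={e:4; rest ⊤} | OUT={a:4, b:4, e:4; rest ⊤}
  B2: | IN={a:4, b:4, e:4; rest ⊤} | OUT={a:4, b:4, c:-2, e:4, f:8; rest ⊤}
  B3: | IN={a:4, b:4, c:-2, e:4, f:8; rest ⊤} | OUT={a:4, b:4, c:-2, e:4, f:-2; rest ⊤}
  B4: | IN={a:4, b:4, c:-2, e:4, f:-2; rest ⊤} | OUT={a:4, b:4, c:-2, e:-2, f:-2; rest ⊤}
  B5: | IN={a:4, b:4, c:-2, e:-2, f:-2; rest ⊤} | OUT={a:4, b:4, c:-2, d:0, e:-2, f:-2; rest ⊤}
  B6: | IN={a:4, b:4, c:-2, d:0, e:-2, f:-2; rest ⊤} | OUT={a:4, b:-2, c:-2, d:0, e:-2, f:-2; rest ⊤}

Merge at B6: IN[B6] = OUT[B5] = {a: 4, b: 4, c: -2, d: 0, e: -2, f: -2}
Applying B6's transfer function to that IN value gives OUT[B6] (row B6 above).

Answer: {a: 4, b: -2, c: -2, d: 0, e: -2, f: -2}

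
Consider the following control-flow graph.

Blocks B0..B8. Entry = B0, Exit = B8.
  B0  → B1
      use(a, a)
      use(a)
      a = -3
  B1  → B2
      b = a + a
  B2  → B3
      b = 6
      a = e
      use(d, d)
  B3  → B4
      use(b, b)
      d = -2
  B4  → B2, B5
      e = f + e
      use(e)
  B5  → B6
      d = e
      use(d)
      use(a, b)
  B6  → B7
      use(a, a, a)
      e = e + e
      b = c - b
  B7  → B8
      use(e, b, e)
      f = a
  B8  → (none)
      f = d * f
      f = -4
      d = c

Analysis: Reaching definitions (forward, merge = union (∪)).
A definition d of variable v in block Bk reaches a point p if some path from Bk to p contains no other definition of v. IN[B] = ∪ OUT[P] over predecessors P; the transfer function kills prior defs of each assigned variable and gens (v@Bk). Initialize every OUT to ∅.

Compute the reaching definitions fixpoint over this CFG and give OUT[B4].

Answer: {a@B2, b@B2, d@B3, e@B4}

Working:
Fixpoint table:
  B0:   IN={}   OUT={a@B0}
  B1:   IN={a@B0}   OUT={a@B0, b@B1}
  B2:   IN={a@B0, a@B2, b@B1, b@B2, d@B3, e@B4}   OUT={a@B2, b@B2, d@B3, e@B4}
  B3:   IN={a@B2, b@B2, d@B3, e@B4}   OUT={a@B2, b@B2, d@B3, e@B4}
  B4:   IN={a@B2, b@B2, d@B3, e@B4}   OUT={a@B2, b@B2, d@B3, e@B4}
  B5:   IN={a@B2, b@B2, d@B3, e@B4}   OUT={a@B2, b@B2, d@B5, e@B4}
  B6:   IN={a@B2, b@B2, d@B5, e@B4}   OUT={a@B2, b@B6, d@B5, e@B6}
  B7:   IN={a@B2, b@B6, d@B5, e@B6}   OUT={a@B2, b@B6, d@B5, e@B6, f@B7}
  B8:   IN={a@B2, b@B6, d@B5, e@B6, f@B7}   OUT={a@B2, b@B6, d@B8, e@B6, f@B8}

Merge at B4: IN[B4] = OUT[B3] = {a@B2, b@B2, d@B3, e@B4}
Applying B4's transfer function to that IN value gives OUT[B4] (row B4 above).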